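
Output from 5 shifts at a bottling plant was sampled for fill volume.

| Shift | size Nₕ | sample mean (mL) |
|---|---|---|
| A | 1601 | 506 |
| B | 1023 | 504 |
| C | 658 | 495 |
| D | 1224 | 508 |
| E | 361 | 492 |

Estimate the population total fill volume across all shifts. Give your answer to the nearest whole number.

Estimate total by summing Nₕ·x̄ₕ over strata.
1601·506 + 1023·504 + 658·495 + 1224·508 + 361·492 = 810106 + 515592 + 325710 + 621792 + 177612 = 2450812.

2450812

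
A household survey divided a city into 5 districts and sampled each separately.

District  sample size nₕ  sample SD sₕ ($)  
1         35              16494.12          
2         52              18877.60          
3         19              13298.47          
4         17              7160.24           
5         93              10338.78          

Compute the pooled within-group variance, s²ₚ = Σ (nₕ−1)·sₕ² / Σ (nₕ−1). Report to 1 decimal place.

195554326.9

Degrees of freedom: 34 + 51 + 18 + 16 + 92 = 211.
Σ(nₕ−1)sₕ² = 34·272055994.5744 + 51·356363781.76 + 18·176849304.3409 + 16·51269036.8576 + 92·106890371.8884 = 41261962966.8802.
s²ₚ = 41261962966.8802 / 211 = 195554326.857... → 195554326.9.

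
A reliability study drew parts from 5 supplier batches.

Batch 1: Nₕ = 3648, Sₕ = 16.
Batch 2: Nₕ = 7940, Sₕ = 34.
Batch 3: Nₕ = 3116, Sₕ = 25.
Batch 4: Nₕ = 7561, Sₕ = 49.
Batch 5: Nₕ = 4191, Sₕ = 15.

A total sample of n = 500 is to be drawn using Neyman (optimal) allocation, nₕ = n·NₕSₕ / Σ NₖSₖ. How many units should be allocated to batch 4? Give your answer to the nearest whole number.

221

1: NₕSₕ = 3648·16 = 58368
2: NₕSₕ = 7940·34 = 269960
3: NₕSₕ = 3116·25 = 77900
4: NₕSₕ = 7561·49 = 370489
5: NₕSₕ = 4191·15 = 62865
Σ NₕSₕ = 839582.
n_4 = 500·370489/839582 = 220.639... → 221.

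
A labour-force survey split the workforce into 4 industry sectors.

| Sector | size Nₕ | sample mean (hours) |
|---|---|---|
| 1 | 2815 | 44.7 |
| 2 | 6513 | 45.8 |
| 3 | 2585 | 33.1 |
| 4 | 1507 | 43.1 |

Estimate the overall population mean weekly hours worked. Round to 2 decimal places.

42.82

N = 2815 + 6513 + 2585 + 1507 = 13420.
Overall mean = Σ (Nₕ/N)·x̄ₕ — weight by population share, not a simple average.
Σ Nₕx̄ₕ = 2815·44.7 + 6513·45.8 + 2585·33.1 + 1507·43.1 = 125830.5 + 298295.4 + 85563.5 + 64951.7 = 574641.1.
Divide by N: 574641.1 / 13420 = 42.8198... → 42.82.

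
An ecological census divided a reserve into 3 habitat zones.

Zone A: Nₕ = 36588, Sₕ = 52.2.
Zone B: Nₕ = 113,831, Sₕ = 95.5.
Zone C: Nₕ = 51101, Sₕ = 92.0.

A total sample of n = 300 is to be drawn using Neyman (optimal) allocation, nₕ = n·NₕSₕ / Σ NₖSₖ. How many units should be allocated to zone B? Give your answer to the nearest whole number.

A: NₕSₕ = 36588·52.2 = 1909893.6
B: NₕSₕ = 113831·95.5 = 10870860.5
C: NₕSₕ = 51101·92.0 = 4701292
Σ NₕSₕ = 17482046.1.
n_B = 300·10870860.5/17482046.1 = 186.549... → 187.

187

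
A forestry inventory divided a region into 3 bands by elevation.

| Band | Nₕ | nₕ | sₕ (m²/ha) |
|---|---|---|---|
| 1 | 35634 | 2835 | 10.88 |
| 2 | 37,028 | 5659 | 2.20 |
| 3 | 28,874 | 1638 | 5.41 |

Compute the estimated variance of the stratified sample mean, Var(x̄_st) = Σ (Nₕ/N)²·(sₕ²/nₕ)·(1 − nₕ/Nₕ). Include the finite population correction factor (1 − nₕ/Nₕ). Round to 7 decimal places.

N = 101536; Wₕ = Nₕ/N.
band 1: (35634/101536)²·10.88²/2835·(1 − 2835/35634) = 0.0047335809
band 2: (37028/101536)²·2.20²/5659·(1 − 5659/37028) = 0.0000963599
band 3: (28874/101536)²·5.41²/1638·(1 − 1638/28874) = 0.0013629842
Sum = 0.0061929250 → 0.0061929.

0.0061929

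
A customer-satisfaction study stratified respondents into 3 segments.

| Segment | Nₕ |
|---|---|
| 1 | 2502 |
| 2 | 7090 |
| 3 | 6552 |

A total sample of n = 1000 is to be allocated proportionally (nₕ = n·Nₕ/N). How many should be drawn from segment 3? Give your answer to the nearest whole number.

Share of segment 3 = 6552/16144 = 0.40585.
Allocate 1000 × 0.40585 = 405.847... → 406.

406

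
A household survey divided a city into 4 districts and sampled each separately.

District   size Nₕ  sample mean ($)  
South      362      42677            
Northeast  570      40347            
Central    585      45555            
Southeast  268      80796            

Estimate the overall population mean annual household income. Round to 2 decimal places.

48599.37

N = 362 + 570 + 585 + 268 = 1785.
The stratified mean weights each stratum mean by its population share Nₕ/N.
Σ Nₕx̄ₕ = 362·42677 + 570·40347 + 585·45555 + 268·80796 = 15449074 + 22997790 + 26649675 + 21653328 = 86749867.
Divide by N: 86749867 / 1785 = 48599.3653... → 48599.37.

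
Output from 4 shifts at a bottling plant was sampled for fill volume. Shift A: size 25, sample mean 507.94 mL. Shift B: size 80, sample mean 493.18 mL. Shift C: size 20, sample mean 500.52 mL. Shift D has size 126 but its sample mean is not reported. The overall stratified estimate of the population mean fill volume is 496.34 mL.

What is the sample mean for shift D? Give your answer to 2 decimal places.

N = 25 + 80 + 20 + 126 = 251.
Overall total = μ·N = 496.34·251 = 124581.34.
Subtract the known strata: 25·507.94 + 80·493.18 + 20·500.52 = 62163.3.
Remaining total for shift D: 124581.34 − 62163.3 = 62418.04.
Divide by its size: 62418.04 / 126 = 495.3813... → 495.38.

495.38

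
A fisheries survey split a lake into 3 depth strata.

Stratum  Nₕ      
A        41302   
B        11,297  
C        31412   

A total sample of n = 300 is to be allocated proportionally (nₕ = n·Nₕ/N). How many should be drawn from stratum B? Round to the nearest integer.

Share of stratum B = 11297/84011 = 0.13447.
Allocate 300 × 0.13447 = 40.341... → 40.

40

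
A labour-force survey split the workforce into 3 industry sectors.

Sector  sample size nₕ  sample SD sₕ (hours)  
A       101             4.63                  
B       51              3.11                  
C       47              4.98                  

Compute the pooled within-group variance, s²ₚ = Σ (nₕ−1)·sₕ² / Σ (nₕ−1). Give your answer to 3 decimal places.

A: (101−1)·4.63² = 100·21.4369 = 2143.69
B: (51−1)·3.11² = 50·9.6721 = 483.605
C: (47−1)·4.98² = 46·24.8004 = 1140.8184
Numerator = 3768.1134; denominator = Σ(nₕ−1) = 196.
s²ₚ = 3768.1134/196 = 19.22507... → 19.225.

19.225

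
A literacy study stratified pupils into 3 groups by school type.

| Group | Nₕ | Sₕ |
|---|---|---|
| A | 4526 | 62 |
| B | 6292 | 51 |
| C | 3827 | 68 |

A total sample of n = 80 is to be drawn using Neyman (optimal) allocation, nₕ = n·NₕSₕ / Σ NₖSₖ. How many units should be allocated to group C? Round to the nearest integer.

24

Σ NₕSₕ = 4526·62 + 6292·51 + 3827·68 = 861740.
Share for C: 260236/861740 = 0.30199.
n_C = 80 × 0.30199 = 24.159... → 24.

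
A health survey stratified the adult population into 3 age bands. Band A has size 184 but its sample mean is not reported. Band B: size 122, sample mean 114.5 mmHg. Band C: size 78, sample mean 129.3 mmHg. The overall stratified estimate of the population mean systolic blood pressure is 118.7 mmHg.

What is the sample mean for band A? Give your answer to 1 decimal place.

Σ Nₕx̄ₕ = N·μ, so 184·x̄_A = 384·118.7 − (122·114.5 + 78·129.3).
= 45580.8 − 24054.4 = 21526.4.
x̄_A = 21526.4 / 184 = 116.991... → 117.0.

117.0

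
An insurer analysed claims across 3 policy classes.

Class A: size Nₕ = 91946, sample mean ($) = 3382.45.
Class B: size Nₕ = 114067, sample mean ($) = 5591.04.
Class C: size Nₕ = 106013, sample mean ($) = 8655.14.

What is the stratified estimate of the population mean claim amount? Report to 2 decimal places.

5981.27

N = 312026; weights Wₕ = Nₕ/N = (0.2947, 0.3656, 0.3398).
x̄_st = Σ Wₕ·x̄ₕ = 0.2947·3382.45 + 0.3656·5591.04 + 0.3398·8655.14 ≈ 5981.2748...
→ 5981.27.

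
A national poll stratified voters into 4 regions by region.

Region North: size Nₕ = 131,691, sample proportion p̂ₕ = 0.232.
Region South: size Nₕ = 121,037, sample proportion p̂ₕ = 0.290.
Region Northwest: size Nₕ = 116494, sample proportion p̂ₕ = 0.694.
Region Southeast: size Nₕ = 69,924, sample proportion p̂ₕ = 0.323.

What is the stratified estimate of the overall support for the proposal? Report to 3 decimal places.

0.385

N = 131691 + 121037 + 116494 + 69924 = 439146.
Overall proportion = Σ (Nₕ/N)·p̂ₕ.
Σ Nₕp̂ₕ = 30552.312 + 35100.73 + 80846.836 + 22585.452 = 169085.33.
169085.33 / 439146 = 0.38503... → 0.385.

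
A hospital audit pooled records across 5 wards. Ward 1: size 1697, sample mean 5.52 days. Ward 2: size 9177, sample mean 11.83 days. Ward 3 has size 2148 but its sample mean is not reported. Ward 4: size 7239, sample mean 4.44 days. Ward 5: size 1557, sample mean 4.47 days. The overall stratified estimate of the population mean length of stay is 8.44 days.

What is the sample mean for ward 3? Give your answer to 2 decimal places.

N = 1697 + 9177 + 2148 + 7239 + 1557 = 21818.
Overall total = μ·N = 8.44·21818 = 184143.92.
Subtract the known strata: 1697·5.52 + 9177·11.83 + 7239·4.44 + 1557·4.47 = 157032.3.
Remaining total for ward 3: 184143.92 − 157032.3 = 27111.62.
Divide by its size: 27111.62 / 2148 = 12.6218... → 12.62.

12.62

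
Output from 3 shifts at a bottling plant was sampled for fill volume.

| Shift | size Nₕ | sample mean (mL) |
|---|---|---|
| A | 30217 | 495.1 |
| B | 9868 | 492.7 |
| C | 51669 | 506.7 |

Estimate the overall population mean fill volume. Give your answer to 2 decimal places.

501.37

N = 30217 + 9868 + 51669 = 91754.
Weight each subgroup mean by Nₕ/N and sum.
Σ Nₕx̄ₕ = 30217·495.1 + 9868·492.7 + 51669·506.7 = 14960436.7 + 4861963.6 + 26180682.3 = 46003082.6.
Divide by N: 46003082.6 / 91754 = 501.3741... → 501.37.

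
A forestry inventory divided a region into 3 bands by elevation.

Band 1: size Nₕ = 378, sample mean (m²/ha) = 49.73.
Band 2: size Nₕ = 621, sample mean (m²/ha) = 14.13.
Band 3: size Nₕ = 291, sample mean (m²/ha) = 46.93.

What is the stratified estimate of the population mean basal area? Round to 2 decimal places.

x̄_st = (Σ Nₕx̄ₕ) / (Σ Nₕ) = (378·49.73 + 621·14.13 + 291·46.93) / 1290
= 41229.3 / 1290 = 31.9607... → 31.96.

31.96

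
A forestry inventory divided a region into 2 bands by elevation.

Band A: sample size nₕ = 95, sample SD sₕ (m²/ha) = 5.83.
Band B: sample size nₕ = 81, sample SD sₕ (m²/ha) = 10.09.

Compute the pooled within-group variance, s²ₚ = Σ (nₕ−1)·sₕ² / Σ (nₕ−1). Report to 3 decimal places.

Degrees of freedom: 94 + 80 = 174.
Σ(nₕ−1)sₕ² = 94·33.9889 + 80·101.8081 = 11339.6046.
s²ₚ = 11339.6046 / 174 = 65.17014... → 65.170.

65.170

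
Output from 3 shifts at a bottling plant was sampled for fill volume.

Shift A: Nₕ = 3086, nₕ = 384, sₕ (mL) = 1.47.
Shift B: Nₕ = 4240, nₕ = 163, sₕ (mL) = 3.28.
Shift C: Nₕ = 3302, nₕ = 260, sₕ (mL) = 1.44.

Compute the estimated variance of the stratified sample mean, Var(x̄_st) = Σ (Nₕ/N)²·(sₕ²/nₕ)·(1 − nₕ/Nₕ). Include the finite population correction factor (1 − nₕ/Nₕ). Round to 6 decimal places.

N = 10628; Wₕ = Nₕ/N.
shift A: (3086/10628)²·1.47²/384·(1 − 384/3086) = 0.000415414
shift B: (4240/10628)²·3.28²/163·(1 − 163/4240) = 0.010100981
shift C: (3302/10628)²·1.44²/260·(1 − 260/3302) = 0.000709226
Sum = 0.011225622 → 0.011226.

0.011226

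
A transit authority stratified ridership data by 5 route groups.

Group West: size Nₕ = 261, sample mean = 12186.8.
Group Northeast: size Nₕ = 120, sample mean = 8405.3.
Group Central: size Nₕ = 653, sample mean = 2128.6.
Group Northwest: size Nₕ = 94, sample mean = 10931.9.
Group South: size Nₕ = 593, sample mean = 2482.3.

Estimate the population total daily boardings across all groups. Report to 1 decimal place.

Population total = Σ Nₕ·x̄ₕ (each stratum's size times its mean).
261·12186.8 + 120·8405.3 + 653·2128.6 + 94·10931.9 + 593·2482.3 = 3180754.8 + 1008636 + 1389975.8 + 1027598.6 + 1472003.9 = 8078969.1.

8078969.1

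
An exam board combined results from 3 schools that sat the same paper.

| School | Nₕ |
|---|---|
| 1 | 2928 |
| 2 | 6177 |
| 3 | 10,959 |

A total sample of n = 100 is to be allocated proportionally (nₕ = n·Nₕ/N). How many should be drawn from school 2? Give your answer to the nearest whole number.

Share of school 2 = 6177/20064 = 0.30786.
Allocate 100 × 0.30786 = 30.786... → 31.

31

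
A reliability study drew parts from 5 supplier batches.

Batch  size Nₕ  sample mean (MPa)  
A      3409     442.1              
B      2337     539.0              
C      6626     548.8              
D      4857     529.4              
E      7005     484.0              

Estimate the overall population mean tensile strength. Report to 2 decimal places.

510.23

N = 3409 + 2337 + 6626 + 4857 + 7005 = 24234.
The stratified mean weights each stratum mean by its population share Nₕ/N.
Σ Nₕx̄ₕ = 3409·442.1 + 2337·539.0 + 6626·548.8 + 4857·529.4 + 7005·484.0 = 1507118.9 + 1259643 + 3636348.8 + 2571295.8 + 3390420 = 12364826.5.
Divide by N: 12364826.5 / 24234 = 510.2264... → 510.23.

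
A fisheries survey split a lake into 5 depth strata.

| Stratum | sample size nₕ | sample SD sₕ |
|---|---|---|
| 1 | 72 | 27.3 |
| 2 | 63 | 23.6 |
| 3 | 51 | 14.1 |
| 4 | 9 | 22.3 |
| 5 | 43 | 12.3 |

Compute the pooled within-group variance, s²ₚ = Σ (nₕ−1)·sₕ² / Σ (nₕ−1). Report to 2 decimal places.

462.32

Degrees of freedom: 71 + 62 + 50 + 8 + 42 = 233.
Σ(nₕ−1)sₕ² = 71·745.29 + 62·556.96 + 50·198.81 + 8·497.29 + 42·151.29 = 107720.11.
s²ₚ = 107720.11 / 233 = 462.3181... → 462.32.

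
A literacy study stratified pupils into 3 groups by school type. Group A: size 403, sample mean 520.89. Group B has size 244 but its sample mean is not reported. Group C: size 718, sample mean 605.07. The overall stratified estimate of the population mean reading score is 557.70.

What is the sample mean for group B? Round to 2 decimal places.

N = 403 + 244 + 718 = 1365.
Overall total = μ·N = 557.70·1365 = 761260.5.
Subtract the known strata: 403·520.89 + 718·605.07 = 644358.93.
Remaining total for group B: 761260.5 − 644358.93 = 116901.57.
Divide by its size: 116901.57 / 244 = 479.1048... → 479.10.

479.10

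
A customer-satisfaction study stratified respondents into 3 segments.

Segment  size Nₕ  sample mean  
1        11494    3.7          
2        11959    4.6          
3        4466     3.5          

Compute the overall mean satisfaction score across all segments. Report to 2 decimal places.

x̄_st = (Σ Nₕx̄ₕ) / (Σ Nₕ) = (11494·3.7 + 11959·4.6 + 4466·3.5) / 27919
= 113170.2 / 27919 = 4.0535... → 4.05.

4.05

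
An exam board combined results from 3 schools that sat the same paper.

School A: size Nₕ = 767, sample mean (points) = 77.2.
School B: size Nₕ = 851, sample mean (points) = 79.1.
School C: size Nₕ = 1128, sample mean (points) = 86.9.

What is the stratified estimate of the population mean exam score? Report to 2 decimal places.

x̄_st = (Σ Nₕx̄ₕ) / (Σ Nₕ) = (767·77.2 + 851·79.1 + 1128·86.9) / 2746
= 224549.7 / 2746 = 81.7734... → 81.77.

81.77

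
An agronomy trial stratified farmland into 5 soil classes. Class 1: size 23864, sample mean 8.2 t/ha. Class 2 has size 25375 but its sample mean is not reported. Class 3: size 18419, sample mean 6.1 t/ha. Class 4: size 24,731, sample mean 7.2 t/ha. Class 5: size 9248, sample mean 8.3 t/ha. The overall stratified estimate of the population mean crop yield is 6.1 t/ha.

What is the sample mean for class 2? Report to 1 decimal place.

2.3

N = 23864 + 25375 + 18419 + 24731 + 9248 = 101637.
Overall total = μ·N = 6.1·101637 = 619985.7.
Subtract the known strata: 23864·8.2 + 18419·6.1 + 24731·7.2 + 9248·8.3 = 562862.3.
Remaining total for class 2: 619985.7 − 562862.3 = 57123.4.
Divide by its size: 57123.4 / 25375 = 2.251... → 2.3.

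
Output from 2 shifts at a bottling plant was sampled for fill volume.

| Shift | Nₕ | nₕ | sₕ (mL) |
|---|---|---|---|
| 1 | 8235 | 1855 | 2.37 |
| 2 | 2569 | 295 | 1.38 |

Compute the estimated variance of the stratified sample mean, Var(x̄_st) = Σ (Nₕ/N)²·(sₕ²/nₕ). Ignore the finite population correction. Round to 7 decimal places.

0.0021242

N = 10804. Term for each stratum: Wₕ²sₕ²/nₕ.
Var(x̄_st) = 0.0017591822 + 0.0003650020 = 0.0021241842 → 0.0021242.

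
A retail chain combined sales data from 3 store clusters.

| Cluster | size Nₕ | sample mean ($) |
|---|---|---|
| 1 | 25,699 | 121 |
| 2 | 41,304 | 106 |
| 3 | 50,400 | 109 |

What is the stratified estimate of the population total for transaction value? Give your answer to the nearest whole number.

12981403

Population total = Σ Nₕ·x̄ₕ (each stratum's size times its mean).
25699·121 + 41304·106 + 50400·109 = 3109579 + 4378224 + 5493600 = 12981403.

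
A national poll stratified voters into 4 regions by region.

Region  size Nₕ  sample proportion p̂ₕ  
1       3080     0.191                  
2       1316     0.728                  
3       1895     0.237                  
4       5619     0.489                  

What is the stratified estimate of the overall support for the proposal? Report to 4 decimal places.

N = 3080 + 1316 + 1895 + 5619 = 11910.
Overall proportion = Σ (Nₕ/N)·p̂ₕ.
Σ Nₕp̂ₕ = 588.28 + 958.048 + 449.115 + 2747.691 = 4743.134.
4743.134 / 11910 = 0.398248... → 0.3982.

0.3982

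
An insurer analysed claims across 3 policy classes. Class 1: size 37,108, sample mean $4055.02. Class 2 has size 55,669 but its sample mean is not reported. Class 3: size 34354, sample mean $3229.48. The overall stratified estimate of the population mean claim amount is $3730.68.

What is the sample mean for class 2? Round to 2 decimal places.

N = 37108 + 55669 + 34354 = 127131.
Overall total = μ·N = 3730.68·127131 = 474285079.08.
Subtract the known strata: 37108·4055.02 + 34354·3229.48 = 261419238.08.
Remaining total for class 2: 474285079.08 − 261419238.08 = 212865841.
Divide by its size: 212865841 / 55669 = 3823.7770... → 3823.78.

3823.78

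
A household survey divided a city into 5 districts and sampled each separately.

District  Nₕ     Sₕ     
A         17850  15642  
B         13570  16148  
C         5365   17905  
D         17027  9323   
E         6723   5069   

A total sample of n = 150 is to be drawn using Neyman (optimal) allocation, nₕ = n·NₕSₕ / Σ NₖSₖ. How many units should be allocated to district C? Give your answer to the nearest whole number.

A: NₕSₕ = 17850·15642 = 279209700
B: NₕSₕ = 13570·16148 = 219128360
C: NₕSₕ = 5365·17905 = 96060325
D: NₕSₕ = 17027·9323 = 158742721
E: NₕSₕ = 6723·5069 = 34078887
Σ NₕSₕ = 787219993.
n_C = 150·96060325/787219993 = 18.304... → 18.

18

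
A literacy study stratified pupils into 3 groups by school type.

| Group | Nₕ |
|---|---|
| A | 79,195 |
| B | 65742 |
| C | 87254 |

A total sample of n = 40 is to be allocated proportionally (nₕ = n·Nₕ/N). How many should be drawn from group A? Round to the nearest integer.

14

Share of group A = 79195/232191 = 0.34108.
Allocate 40 × 0.34108 = 13.643... → 14.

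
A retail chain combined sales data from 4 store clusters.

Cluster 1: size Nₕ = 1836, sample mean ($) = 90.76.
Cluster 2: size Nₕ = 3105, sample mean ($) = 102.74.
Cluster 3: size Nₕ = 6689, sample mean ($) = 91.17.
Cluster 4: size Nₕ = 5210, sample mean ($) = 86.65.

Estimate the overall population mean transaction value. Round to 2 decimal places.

x̄_st = (Σ Nₕx̄ₕ) / (Σ Nₕ) = (1836·90.76 + 3105·102.74 + 6689·91.17 + 5210·86.65) / 16840
= 1546925.69 / 16840 = 91.8602... → 91.86.

91.86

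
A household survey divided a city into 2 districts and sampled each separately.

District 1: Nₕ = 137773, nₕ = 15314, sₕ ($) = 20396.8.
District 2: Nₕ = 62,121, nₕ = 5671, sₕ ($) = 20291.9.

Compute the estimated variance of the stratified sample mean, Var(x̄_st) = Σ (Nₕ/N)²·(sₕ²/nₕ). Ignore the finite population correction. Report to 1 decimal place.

N = 199894. Term for each stratum: Wₕ²sₕ²/nₕ.
Var(x̄_st) = 12905.1824 + 7012.3428 = 19917.5252 → 19917.5.

19917.5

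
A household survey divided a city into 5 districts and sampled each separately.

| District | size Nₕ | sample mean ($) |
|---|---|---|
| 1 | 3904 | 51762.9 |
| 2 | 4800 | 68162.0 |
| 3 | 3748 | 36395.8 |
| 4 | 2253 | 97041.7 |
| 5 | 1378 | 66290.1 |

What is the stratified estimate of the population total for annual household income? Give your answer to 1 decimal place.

975654127.9

1: 3904·51762.9 = 202082361.6
2: 4800·68162.0 = 327177600
3: 3748·36395.8 = 136411458.4
4: 2253·97041.7 = 218634950.1
5: 1378·66290.1 = 91347757.8
τ̂ = Σ Nₕx̄ₕ = 975654127.9.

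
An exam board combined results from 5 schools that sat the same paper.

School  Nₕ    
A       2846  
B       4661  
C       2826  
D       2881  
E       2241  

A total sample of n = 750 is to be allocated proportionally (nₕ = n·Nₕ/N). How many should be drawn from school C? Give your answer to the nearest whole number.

137

Share of school C = 2826/15455 = 0.18285.
Allocate 750 × 0.18285 = 137.140... → 137.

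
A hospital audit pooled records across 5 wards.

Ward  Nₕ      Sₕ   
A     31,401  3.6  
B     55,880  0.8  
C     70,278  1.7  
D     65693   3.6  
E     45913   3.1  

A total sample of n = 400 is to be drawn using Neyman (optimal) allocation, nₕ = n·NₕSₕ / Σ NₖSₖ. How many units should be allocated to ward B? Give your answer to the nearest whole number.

A: NₕSₕ = 31401·3.6 = 113043.6
B: NₕSₕ = 55880·0.8 = 44704
C: NₕSₕ = 70278·1.7 = 119472.6
D: NₕSₕ = 65693·3.6 = 236494.8
E: NₕSₕ = 45913·3.1 = 142330.3
Σ NₕSₕ = 656045.3.
n_B = 400·44704/656045.3 = 27.257... → 27.

27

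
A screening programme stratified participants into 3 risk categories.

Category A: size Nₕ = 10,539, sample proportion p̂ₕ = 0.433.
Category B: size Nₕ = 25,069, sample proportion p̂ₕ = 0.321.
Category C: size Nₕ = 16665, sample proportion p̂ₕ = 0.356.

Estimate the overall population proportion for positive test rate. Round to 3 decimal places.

0.355

Wₕ = Nₕ/N with N = 52273: 0.2016, 0.4796, 0.3188.
p̂_st = 0.2016·0.433 + 0.4796·0.321 + 0.3188·0.356 ≈ 0.35474... → 0.355.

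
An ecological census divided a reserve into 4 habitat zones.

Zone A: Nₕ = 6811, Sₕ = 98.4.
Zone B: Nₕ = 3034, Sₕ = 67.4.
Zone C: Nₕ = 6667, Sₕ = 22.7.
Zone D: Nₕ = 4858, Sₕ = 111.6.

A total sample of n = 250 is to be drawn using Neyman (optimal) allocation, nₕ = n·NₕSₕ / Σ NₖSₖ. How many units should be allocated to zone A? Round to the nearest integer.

Σ NₕSₕ = 6811·98.4 + 3034·67.4 + 6667·22.7 + 4858·111.6 = 1568187.7.
Share for A: 670202.4/1568187.7 = 0.42737.
n_A = 250 × 0.42737 = 106.843... → 107.

107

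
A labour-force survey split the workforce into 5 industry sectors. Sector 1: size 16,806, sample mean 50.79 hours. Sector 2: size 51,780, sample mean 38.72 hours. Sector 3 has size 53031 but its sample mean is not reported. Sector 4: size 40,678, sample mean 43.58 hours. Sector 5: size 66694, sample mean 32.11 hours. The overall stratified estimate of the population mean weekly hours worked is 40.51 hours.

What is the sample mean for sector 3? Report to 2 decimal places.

47.21

Σ Nₕx̄ₕ = N·μ, so 53031·x̄_3 = 228989·40.51 − (16806·50.79 + 51780·38.72 + 40678·43.58 + 66694·32.11).
= 9276344.39 − 6772789.92 = 2503554.47.
x̄_3 = 2503554.47 / 53031 = 47.2093... → 47.21.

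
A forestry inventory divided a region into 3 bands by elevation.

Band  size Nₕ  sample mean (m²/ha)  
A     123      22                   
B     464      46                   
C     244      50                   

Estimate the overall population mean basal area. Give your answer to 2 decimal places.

43.62

N = 123 + 464 + 244 = 831.
Weight each subgroup mean by Nₕ/N and sum.
Σ Nₕx̄ₕ = 123·22 + 464·46 + 244·50 = 2706 + 21344 + 12200 = 36250.
Divide by N: 36250 / 831 = 43.6221... → 43.62.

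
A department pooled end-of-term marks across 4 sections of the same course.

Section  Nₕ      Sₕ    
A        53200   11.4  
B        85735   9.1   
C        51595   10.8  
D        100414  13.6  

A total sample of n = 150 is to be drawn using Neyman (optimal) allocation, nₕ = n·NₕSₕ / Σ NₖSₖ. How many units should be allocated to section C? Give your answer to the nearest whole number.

A: NₕSₕ = 53200·11.4 = 606480
B: NₕSₕ = 85735·9.1 = 780188.5
C: NₕSₕ = 51595·10.8 = 557226
D: NₕSₕ = 100414·13.6 = 1365630.4
Σ NₕSₕ = 3309524.9.
n_C = 150·557226/3309524.9 = 25.256... → 25.

25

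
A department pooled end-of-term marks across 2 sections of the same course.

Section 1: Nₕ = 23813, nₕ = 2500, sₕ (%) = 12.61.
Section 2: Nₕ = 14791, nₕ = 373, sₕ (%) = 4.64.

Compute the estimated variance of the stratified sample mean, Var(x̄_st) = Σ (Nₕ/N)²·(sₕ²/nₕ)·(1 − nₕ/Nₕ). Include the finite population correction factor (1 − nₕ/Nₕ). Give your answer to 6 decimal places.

0.029921

N = 38604; Wₕ = Nₕ/N.
section 1: (23813/38604)²·12.61²/2500·(1 − 2500/23813) = 0.021661287
section 2: (14791/38604)²·4.64²/373·(1 − 373/14791) = 0.008259715
Sum = 0.029921002 → 0.029921.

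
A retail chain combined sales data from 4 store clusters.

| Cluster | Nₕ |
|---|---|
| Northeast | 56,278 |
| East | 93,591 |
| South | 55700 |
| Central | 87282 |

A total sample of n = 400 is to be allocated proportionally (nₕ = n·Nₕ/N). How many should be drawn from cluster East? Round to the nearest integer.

128

Share of cluster East = 93591/292851 = 0.31959.
Allocate 400 × 0.31959 = 127.834... → 128.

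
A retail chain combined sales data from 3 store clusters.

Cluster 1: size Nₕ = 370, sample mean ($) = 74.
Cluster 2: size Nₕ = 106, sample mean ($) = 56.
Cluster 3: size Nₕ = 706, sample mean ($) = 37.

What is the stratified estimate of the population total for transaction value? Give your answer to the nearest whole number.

59438

1: 370·74 = 27380
2: 106·56 = 5936
3: 706·37 = 26122
τ̂ = Σ Nₕx̄ₕ = 59438.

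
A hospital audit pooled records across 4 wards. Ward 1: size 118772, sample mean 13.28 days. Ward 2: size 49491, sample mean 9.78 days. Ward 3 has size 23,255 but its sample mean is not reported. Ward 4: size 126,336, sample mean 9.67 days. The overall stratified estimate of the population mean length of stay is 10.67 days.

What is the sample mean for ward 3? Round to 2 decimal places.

Σ Nₕx̄ₕ = N·μ, so 23255·x̄_3 = 317854·10.67 − (118772·13.28 + 49491·9.78 + 126336·9.67).
= 3391502.18 − 3282983.26 = 108518.92.
x̄_3 = 108518.92 / 23255 = 4.6665... → 4.67.

4.67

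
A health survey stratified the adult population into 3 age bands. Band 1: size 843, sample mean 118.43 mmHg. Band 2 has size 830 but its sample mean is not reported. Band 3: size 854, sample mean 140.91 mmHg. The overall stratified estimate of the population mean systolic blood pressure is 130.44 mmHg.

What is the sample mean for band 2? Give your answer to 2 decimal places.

N = 843 + 830 + 854 = 2527.
Overall total = μ·N = 130.44·2527 = 329621.88.
Subtract the known strata: 843·118.43 + 854·140.91 = 220173.63.
Remaining total for band 2: 329621.88 − 220173.63 = 109448.25.
Divide by its size: 109448.25 / 830 = 131.8654... → 131.87.

131.87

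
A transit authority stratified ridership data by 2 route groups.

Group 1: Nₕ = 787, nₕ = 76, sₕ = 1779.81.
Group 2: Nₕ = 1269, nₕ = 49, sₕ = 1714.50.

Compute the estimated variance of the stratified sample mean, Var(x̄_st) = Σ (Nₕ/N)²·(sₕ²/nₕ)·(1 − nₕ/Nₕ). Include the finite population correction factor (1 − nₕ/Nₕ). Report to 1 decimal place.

27488.6

N = 2056. Term for each stratum: Wₕ²sₕ²/nₕ·(1−nₕ/Nₕ).
Var(x̄_st) = 5517.3661 + 21971.2179 = 27488.5840 → 27488.6.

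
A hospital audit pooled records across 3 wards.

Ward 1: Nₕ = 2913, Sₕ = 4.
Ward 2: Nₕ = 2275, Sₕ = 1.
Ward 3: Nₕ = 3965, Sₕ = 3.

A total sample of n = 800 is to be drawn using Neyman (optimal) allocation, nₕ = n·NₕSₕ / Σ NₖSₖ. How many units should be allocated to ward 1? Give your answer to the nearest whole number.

Σ NₕSₕ = 2913·4 + 2275·1 + 3965·3 = 25822.
Share for 1: 11652/25822 = 0.45124.
n_1 = 800 × 0.45124 = 360.995... → 361.

361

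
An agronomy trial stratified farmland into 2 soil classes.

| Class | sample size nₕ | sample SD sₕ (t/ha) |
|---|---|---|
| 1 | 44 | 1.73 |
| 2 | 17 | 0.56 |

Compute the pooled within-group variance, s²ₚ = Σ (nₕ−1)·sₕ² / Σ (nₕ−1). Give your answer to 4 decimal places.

2.2663

1: (44−1)·1.73² = 43·2.9929 = 128.6947
2: (17−1)·0.56² = 16·0.3136 = 5.0176
Numerator = 133.7123; denominator = Σ(nₕ−1) = 59.
s²ₚ = 133.7123/59 = 2.266310... → 2.2663.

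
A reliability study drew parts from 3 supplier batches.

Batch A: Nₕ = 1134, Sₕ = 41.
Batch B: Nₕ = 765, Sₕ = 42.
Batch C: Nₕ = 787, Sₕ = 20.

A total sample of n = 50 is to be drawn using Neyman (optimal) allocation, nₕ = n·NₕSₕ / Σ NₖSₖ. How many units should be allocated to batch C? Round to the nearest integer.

A: NₕSₕ = 1134·41 = 46494
B: NₕSₕ = 765·42 = 32130
C: NₕSₕ = 787·20 = 15740
Σ NₕSₕ = 94364.
n_C = 50·15740/94364 = 8.340... → 8.

8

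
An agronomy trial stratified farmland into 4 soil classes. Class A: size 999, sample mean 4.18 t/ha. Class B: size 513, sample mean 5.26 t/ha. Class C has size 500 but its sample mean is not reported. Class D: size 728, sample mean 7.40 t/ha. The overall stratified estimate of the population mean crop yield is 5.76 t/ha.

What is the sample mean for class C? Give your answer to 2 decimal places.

7.04

Σ Nₕx̄ₕ = N·μ, so 500·x̄_C = 2740·5.76 − (999·4.18 + 513·5.26 + 728·7.40).
= 15782.4 − 12261.4 = 3521.
x̄_C = 3521 / 500 = 7.042 → 7.04.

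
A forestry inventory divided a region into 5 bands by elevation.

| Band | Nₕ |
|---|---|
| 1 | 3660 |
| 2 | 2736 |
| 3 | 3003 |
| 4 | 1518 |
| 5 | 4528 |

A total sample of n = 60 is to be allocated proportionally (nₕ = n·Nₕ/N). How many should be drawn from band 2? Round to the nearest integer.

11

N = 3660 + 2736 + 3003 + 1518 + 4528 = 15445.
n_2 = 60·2736/15445 = 10.629... → 11.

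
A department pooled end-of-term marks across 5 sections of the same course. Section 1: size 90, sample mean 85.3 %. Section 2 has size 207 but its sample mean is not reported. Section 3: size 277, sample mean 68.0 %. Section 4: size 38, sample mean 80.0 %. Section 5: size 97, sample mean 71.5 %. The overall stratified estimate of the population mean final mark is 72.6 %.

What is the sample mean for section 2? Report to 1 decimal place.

Σ Nₕx̄ₕ = N·μ, so 207·x̄_2 = 709·72.6 − (90·85.3 + 277·68.0 + 38·80.0 + 97·71.5).
= 51473.4 − 36488.5 = 14984.9.
x̄_2 = 14984.9 / 207 = 72.391... → 72.4.

72.4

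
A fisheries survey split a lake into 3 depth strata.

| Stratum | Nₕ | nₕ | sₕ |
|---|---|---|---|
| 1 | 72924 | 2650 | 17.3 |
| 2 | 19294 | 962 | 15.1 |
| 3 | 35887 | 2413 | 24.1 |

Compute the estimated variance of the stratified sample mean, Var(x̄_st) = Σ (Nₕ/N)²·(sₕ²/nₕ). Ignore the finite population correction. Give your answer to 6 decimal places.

0.060864

N = 128105. Term for each stratum: Wₕ²sₕ²/nₕ.
Var(x̄_st) = 0.036597813 + 0.005376396 + 0.018889433 = 0.060863641 → 0.060864.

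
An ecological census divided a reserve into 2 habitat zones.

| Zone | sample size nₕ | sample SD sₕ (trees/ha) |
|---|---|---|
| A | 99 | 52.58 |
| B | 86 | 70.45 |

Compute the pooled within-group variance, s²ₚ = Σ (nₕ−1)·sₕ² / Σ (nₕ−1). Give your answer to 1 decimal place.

3785.8

A: (99−1)·52.58² = 98·2764.6564 = 270936.3272
B: (86−1)·70.45² = 85·4963.2025 = 421872.2125
Numerator = 692808.5397; denominator = Σ(nₕ−1) = 183.
s²ₚ = 692808.5397/183 = 3785.839... → 3785.8.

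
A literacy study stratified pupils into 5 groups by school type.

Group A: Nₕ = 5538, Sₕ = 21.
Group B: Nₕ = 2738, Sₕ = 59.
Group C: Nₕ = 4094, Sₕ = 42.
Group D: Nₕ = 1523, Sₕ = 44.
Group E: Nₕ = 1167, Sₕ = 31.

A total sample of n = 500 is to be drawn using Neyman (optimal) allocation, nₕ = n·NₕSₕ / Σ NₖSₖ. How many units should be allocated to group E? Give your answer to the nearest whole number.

33

A: NₕSₕ = 5538·21 = 116298
B: NₕSₕ = 2738·59 = 161542
C: NₕSₕ = 4094·42 = 171948
D: NₕSₕ = 1523·44 = 67012
E: NₕSₕ = 1167·31 = 36177
Σ NₕSₕ = 552977.
n_E = 500·36177/552977 = 32.711... → 33.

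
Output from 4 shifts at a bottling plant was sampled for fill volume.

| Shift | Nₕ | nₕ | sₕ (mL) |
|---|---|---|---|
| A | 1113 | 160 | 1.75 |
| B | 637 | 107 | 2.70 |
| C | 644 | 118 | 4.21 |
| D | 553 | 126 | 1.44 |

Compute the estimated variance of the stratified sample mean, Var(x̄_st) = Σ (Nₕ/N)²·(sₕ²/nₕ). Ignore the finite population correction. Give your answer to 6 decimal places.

0.013666

N = 2947. Term for each stratum: Wₕ²sₕ²/nₕ.
Var(x̄_st) = 0.002730148 + 0.003183188 + 0.007172881 + 0.000579488 = 0.013665706 → 0.013666.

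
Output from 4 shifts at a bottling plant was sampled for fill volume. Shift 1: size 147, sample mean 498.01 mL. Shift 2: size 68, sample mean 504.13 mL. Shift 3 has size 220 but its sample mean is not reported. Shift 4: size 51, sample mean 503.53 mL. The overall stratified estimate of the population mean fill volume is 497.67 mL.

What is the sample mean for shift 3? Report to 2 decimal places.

494.09

N = 147 + 68 + 220 + 51 = 486.
Overall total = μ·N = 497.67·486 = 241867.62.
Subtract the known strata: 147·498.01 + 68·504.13 + 51·503.53 = 133168.34.
Remaining total for shift 3: 241867.62 − 133168.34 = 108699.28.
Divide by its size: 108699.28 / 220 = 494.0876... → 494.09.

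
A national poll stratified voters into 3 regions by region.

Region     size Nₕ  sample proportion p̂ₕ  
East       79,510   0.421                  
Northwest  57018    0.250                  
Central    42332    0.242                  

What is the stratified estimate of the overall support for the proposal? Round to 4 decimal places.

N = 79510 + 57018 + 42332 = 178860.
Overall proportion = Σ (Nₕ/N)·p̂ₕ.
Σ Nₕp̂ₕ = 33473.71 + 14254.5 + 10244.344 = 57972.554.
57972.554 / 178860 = 0.324123... → 0.3241.

0.3241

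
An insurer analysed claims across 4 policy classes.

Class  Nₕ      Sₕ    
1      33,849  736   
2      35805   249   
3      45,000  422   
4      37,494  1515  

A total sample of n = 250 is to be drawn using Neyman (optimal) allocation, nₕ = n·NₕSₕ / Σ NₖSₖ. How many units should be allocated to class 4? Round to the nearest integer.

1: NₕSₕ = 33849·736 = 24912864
2: NₕSₕ = 35805·249 = 8915445
3: NₕSₕ = 45000·422 = 18990000
4: NₕSₕ = 37494·1515 = 56803410
Σ NₕSₕ = 109621719.
n_4 = 250·56803410/109621719 = 129.544... → 130.

130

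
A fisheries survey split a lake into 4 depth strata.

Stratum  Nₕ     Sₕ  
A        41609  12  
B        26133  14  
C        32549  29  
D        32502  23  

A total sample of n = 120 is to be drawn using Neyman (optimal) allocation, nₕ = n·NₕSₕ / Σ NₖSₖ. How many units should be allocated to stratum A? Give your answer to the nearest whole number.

23

Σ NₕSₕ = 41609·12 + 26133·14 + 32549·29 + 32502·23 = 2556637.
Share for A: 499308/2556637 = 0.19530.
n_A = 120 × 0.19530 = 23.436... → 23.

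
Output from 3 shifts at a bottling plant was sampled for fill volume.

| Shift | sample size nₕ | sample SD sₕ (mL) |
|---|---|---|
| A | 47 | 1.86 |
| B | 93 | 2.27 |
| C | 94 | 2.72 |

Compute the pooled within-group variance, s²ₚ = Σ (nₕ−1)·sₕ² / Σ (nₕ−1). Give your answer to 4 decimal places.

5.7197

Degrees of freedom: 46 + 92 + 93 = 231.
Σ(nₕ−1)sₕ² = 46·3.4596 + 92·5.1529 + 93·7.3984 = 1321.2596.
s²ₚ = 1321.2596 / 231 = 5.719739... → 5.7197.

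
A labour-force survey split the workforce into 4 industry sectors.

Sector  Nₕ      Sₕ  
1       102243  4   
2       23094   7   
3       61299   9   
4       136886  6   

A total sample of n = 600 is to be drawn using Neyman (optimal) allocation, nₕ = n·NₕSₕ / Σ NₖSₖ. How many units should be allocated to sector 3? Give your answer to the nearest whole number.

1: NₕSₕ = 102243·4 = 408972
2: NₕSₕ = 23094·7 = 161658
3: NₕSₕ = 61299·9 = 551691
4: NₕSₕ = 136886·6 = 821316
Σ NₕSₕ = 1943637.
n_3 = 600·551691/1943637 = 170.307... → 170.

170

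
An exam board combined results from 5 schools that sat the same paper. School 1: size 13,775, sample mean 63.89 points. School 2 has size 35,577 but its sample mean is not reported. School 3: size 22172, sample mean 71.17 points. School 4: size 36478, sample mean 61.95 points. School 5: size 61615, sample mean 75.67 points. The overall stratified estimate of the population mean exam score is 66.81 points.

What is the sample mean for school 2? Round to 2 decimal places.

54.86

Σ Nₕx̄ₕ = N·μ, so 35577·x̄_2 = 169617·66.81 − (13775·63.89 + 22172·71.17 + 36478·61.95 + 61615·75.67).
= 11332111.77 − 9380285.14 = 1951826.63.
x̄_2 = 1951826.63 / 35577 = 54.8620... → 54.86.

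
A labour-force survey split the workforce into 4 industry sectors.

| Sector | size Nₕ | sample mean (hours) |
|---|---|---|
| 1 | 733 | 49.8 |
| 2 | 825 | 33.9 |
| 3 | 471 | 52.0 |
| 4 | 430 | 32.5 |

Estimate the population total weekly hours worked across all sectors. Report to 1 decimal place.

102937.9

1: 733·49.8 = 36503.4
2: 825·33.9 = 27967.5
3: 471·52.0 = 24492
4: 430·32.5 = 13975
τ̂ = Σ Nₕx̄ₕ = 102937.9.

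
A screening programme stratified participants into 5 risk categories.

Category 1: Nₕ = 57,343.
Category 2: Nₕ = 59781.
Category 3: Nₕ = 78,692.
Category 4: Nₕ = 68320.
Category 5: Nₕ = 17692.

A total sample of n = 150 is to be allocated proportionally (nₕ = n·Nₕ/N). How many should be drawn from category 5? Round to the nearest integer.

9

Share of category 5 = 17692/281828 = 0.06278.
Allocate 150 × 0.06278 = 9.416... → 9.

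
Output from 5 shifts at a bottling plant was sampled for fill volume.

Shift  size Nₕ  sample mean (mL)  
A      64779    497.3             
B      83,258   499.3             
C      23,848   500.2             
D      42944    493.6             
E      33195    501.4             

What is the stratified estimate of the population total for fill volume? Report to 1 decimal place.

123555217.1

A: 64779·497.3 = 32214596.7
B: 83258·499.3 = 41570719.4
C: 23848·500.2 = 11928769.6
D: 42944·493.6 = 21197158.4
E: 33195·501.4 = 16643973
τ̂ = Σ Nₕx̄ₕ = 123555217.1.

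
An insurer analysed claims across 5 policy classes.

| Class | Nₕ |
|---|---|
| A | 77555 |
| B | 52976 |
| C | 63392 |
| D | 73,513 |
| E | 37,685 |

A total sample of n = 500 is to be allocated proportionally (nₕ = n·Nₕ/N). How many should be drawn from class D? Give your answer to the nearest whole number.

Share of class D = 73513/305121 = 0.24093.
Allocate 500 × 0.24093 = 120.465... → 120.

120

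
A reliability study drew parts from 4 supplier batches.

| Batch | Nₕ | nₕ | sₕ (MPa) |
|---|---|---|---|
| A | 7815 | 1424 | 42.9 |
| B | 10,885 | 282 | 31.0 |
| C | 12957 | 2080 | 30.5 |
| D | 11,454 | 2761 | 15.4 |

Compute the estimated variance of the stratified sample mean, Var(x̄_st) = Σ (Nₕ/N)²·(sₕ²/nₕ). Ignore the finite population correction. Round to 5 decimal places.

N = 43111. Term for each stratum: Wₕ²sₕ²/nₕ.
Var(x̄_st) = 0.04247040 + 0.21724758 + 0.04039886 + 0.00606336 = 0.30618020 → 0.30618.

0.30618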